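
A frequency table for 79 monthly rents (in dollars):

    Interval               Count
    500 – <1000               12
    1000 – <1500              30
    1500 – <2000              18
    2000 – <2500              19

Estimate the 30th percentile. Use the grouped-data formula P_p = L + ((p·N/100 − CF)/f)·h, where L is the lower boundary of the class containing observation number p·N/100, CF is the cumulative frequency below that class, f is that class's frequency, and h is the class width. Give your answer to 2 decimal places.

1195.00

N = 79; target position k = 30/100 · 79 = 23.7.
Cumulative frequencies: 12, 42, 60, 79.
Observation 23.7 falls in the class 1000 – <1500.
L = 1000, CF = 12, f = 30, h = 500.
P30 = 1000 + ((23.7 − 12)/30)·500 = 1000 + 195 = 1195.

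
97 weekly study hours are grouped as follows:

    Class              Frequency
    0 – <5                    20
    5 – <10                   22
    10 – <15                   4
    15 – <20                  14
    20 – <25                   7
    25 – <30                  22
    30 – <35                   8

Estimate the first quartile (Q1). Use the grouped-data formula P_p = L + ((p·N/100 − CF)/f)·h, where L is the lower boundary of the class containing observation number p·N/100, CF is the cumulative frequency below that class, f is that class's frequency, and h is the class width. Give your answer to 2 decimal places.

5.97

N = 97; target position k = 25/100 · 97 = 24.25.
Cumulative frequencies: 20, 42, 46, 60, 67, 89, 97.
Observation 24.25 falls in the class 5 – <10.
L = 5, CF = 20, f = 22, h = 5.
P25 = 5 + ((24.25 − 20)/22)·5 = 5 + 0.965909 = 5.96591.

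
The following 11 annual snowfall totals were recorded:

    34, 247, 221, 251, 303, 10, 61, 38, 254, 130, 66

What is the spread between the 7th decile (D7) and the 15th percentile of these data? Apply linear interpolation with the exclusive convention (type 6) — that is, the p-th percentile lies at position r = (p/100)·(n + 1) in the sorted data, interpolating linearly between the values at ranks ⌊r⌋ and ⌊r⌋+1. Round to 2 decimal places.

Sorted: 10, 34, 38, 61, 66, 130, 221, 247, 251, 254, 303.
n = 11.
P15: r = 1.8; ranks 1–2 are 10, 34; interpolating gives 29.2.
P70: r = 8.4; ranks 8–9 are 247, 251; interpolating gives 248.6.
Difference: 248.6 − 29.2 = 219.4.

219.40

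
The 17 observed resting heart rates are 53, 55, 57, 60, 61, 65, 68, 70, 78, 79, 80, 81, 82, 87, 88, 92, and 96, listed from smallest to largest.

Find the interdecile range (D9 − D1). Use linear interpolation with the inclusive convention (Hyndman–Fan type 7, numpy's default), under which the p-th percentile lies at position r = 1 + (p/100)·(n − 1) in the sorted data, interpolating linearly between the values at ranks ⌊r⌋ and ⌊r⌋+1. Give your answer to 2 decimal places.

n = 17.
P10: r = 2.6; ranks 2–3 are 55, 57; interpolating gives 56.2.
P90: r = 15.4; ranks 15–16 are 88, 92; interpolating gives 89.6.
Difference: 89.6 − 56.2 = 33.4.

33.40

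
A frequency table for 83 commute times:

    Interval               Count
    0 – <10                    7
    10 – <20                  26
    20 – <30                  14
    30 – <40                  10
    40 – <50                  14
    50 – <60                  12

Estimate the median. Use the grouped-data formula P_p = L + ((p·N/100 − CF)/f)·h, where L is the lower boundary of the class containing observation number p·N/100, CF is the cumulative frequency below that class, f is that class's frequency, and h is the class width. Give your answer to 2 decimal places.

N = 83; target position k = 50/100 · 83 = 41.5.
Cumulative frequencies: 7, 33, 47, 57, 71, 83.
Observation 41.5 falls in the class 20 – <30.
L = 20, CF = 33, f = 14, h = 10.
P50 = 20 + ((41.5 − 33)/14)·10 = 20 + 6.07143 = 26.0714.

26.07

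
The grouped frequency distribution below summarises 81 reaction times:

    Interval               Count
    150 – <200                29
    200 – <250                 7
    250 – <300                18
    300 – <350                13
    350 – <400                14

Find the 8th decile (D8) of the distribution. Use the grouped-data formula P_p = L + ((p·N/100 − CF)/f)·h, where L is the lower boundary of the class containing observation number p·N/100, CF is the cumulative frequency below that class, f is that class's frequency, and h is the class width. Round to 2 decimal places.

341.54

N = 81; target position k = 80/100 · 81 = 64.8.
Cumulative frequencies: 29, 36, 54, 67, 81.
Observation 64.8 falls in the class 300 – <350.
L = 300, CF = 54, f = 13, h = 50.
P80 = 300 + ((64.8 − 54)/13)·50 = 300 + 41.5385 = 341.538.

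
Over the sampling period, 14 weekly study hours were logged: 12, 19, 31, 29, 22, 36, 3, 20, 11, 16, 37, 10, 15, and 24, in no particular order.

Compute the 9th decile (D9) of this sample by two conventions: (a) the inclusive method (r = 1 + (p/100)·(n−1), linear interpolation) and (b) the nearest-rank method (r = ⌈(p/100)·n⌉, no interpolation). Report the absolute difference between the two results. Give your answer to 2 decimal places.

1.50

Sorted: 3, 10, 11, 12, 15, 16, 19, 20, 22, 24, 29, 31, 36, 37.
n = 14.
(a) r = 12.7; between ranks 12 (31) and 13 (36): 34.5.
(b) the nearest-rank method: rank 13 → 36.
|34.5 − 36| = 1.5.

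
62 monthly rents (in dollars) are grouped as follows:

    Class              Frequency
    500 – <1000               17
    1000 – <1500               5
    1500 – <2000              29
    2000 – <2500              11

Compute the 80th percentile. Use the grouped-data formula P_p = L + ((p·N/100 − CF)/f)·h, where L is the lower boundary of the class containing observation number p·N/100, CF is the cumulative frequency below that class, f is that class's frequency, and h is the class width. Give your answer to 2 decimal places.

N = 62; target position k = 80/100 · 62 = 49.6.
Cumulative frequencies: 17, 22, 51, 62.
Observation 49.6 falls in the class 1500 – <2000.
L = 1500, CF = 22, f = 29, h = 500.
P80 = 1500 + ((49.6 − 22)/29)·500 = 1500 + 475.862 = 1975.86.

1975.86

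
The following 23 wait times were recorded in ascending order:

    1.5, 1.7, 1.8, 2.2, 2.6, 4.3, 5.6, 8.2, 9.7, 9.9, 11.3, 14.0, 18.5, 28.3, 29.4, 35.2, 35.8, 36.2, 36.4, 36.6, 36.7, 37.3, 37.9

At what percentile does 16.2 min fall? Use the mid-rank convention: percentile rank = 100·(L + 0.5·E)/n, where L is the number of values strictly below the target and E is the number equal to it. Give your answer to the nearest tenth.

52.2

Count below 16.2: L = 12; count equal: E = 0; n = 23.
Percentile rank = 100·(12 + 0.5·0)/23 = 100·12/23 = 52.17.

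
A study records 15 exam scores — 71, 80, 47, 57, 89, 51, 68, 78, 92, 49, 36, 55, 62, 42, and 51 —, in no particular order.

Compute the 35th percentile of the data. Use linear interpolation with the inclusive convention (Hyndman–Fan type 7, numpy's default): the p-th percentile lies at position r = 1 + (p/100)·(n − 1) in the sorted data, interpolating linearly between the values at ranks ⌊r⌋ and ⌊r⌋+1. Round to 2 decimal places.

Sorted: 36, 42, 47, 49, 51, 51, 55, 57, 62, 68, 71, 78, 80, 89, 92.
n = 15.
r = 1 + (35/100)·(15 − 1) = 1 + 4.9 = 5.9.
Rank 5 is 51 and rank 6 is 51.
Interpolate: 51 + 0.9·(51 − 51) = 51 + 0.9·0 = 51.

51.00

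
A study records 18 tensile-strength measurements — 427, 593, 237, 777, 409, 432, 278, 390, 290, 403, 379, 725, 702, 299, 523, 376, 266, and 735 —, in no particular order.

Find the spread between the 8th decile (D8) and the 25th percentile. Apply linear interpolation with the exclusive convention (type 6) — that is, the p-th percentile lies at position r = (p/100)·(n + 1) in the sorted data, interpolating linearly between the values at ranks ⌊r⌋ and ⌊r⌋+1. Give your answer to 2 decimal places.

409.85

Sorted: 237, 266, 278, 290, 299, 376, 379, 390, 403, 409, 427, 432, 523, 593, 702, 725, 735, 777.
n = 18.
P25: r = 4.75; ranks 4–5 are 290, 299; interpolating gives 296.75.
P80: r = 15.2; ranks 15–16 are 702, 725; interpolating gives 706.6.
Difference: 706.6 − 296.75 = 409.85.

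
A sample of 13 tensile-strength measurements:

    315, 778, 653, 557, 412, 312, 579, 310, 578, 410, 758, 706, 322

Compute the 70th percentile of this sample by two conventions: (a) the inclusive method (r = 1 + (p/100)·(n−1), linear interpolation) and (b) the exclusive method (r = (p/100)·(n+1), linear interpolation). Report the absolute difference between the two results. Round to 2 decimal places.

29.60

Sorted: 310, 312, 315, 322, 410, 412, 557, 578, 579, 653, 706, 758, 778.
n = 13.
(a) r = 9.4; between ranks 9 (579) and 10 (653): 608.6.
(b) r = 9.8; between ranks 9 (579) and 10 (653): 638.2.
|608.6 − 638.2| = 29.6.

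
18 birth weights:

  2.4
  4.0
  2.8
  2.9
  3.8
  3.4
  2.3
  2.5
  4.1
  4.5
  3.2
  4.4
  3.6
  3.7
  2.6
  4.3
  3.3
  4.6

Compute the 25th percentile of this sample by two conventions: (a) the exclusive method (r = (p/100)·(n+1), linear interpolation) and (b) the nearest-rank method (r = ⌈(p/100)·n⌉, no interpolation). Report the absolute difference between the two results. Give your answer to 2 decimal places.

Sorted: 2.3, 2.4, 2.5, 2.6, 2.8, 2.9, 3.2, 3.3, 3.4, 3.6, 3.7, 3.8, 4.0, 4.1, 4.3, 4.4, 4.5, 4.6.
n = 18.
(a) r = 4.75; between ranks 4 (2.6) and 5 (2.8): 2.75.
(b) the nearest-rank method: rank 5 → 2.8.
|2.75 − 2.8| = 0.05.

0.05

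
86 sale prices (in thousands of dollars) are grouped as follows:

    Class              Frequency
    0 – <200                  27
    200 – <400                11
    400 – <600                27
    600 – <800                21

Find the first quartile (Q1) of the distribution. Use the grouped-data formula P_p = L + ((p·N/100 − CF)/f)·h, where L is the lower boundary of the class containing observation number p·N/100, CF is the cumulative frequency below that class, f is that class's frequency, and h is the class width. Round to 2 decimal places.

N = 86; target position k = 25/100 · 86 = 21.5.
Cumulative frequencies: 27, 38, 65, 86.
Observation 21.5 falls in the class 0 – <200.
L = 0, CF = 0, f = 27, h = 200.
P25 = 0 + ((21.5 − 0)/27)·200 = 0 + 159.259 = 159.259.

159.26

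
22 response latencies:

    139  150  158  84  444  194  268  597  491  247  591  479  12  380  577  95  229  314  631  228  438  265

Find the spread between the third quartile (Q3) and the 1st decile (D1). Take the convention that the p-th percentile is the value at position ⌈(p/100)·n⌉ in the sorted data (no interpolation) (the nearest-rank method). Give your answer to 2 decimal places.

384.00

Sorted: 12, 84, 95, 139, 150, 158, 194, 228, 229, 247, 265, 268, 314, 380, 438, 444, 479, 491, 577, 591, 597, 631.
n = 22.
P10: rank ⌈10/100·22⌉ = 3 → 95.
P75: rank ⌈75/100·22⌉ = 17 → 479.
Difference: 479 − 95 = 384.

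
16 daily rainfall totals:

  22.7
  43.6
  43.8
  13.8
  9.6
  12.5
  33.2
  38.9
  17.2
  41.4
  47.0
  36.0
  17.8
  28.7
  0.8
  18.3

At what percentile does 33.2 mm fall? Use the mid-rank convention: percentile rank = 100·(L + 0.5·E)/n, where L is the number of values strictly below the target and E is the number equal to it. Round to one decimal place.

59.4

Sorted: 0.8, 9.6, 12.5, 13.8, 17.2, 17.8, 18.3, 22.7, 28.7, 33.2, 36.0, 38.9, 41.4, 43.6, 43.8, 47.0.
Count below 33.2: L = 9; count equal: E = 1; n = 16.
Percentile rank = 100·(9 + 0.5·1)/16 = 100·9.5/16 = 59.38.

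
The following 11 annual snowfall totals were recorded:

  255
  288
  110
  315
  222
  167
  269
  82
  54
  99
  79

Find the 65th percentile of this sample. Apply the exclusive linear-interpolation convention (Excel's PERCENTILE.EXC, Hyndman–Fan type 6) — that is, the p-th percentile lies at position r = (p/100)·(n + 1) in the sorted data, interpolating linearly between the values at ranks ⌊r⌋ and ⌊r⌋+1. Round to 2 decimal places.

248.40

Sorted: 54, 79, 82, 99, 110, 167, 222, 255, 269, 288, 315.
n = 11.
r = (65/100)·(11 + 1) = 7.8.
Rank 7 is 222 and rank 8 is 255.
Interpolate: 222 + 0.8·(255 − 222) = 222 + 0.8·33 = 248.4.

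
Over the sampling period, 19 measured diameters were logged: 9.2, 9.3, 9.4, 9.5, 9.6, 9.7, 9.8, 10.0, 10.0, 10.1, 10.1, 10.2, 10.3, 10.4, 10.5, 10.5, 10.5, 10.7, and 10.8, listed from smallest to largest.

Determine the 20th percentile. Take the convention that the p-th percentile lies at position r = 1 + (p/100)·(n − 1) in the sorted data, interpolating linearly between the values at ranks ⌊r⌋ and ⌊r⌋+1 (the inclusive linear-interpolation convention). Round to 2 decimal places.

9.56

n = 19.
r = 1 + (20/100)·(19 − 1) = 1 + 3.6 = 4.6.
Rank 4 is 9.5 and rank 5 is 9.6.
Interpolate: 9.5 + 0.6·(9.6 − 9.5) = 9.5 + 0.6·0.1 = 9.56.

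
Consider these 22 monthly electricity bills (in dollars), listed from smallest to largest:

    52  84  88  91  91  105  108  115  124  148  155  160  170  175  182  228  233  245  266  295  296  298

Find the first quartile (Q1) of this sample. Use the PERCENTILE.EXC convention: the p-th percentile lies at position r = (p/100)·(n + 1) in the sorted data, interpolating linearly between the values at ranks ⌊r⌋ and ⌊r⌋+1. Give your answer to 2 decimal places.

n = 22.
r = (25/100)·(22 + 1) = 5.75.
Rank 5 is 91 and rank 6 is 105.
Interpolate: 91 + 0.75·(105 − 91) = 91 + 0.75·14 = 101.5.

101.50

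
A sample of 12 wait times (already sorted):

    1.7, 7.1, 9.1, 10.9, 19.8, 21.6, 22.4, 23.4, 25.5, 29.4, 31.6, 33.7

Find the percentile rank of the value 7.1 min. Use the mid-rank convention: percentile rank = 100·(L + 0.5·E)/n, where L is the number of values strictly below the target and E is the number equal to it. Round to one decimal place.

12.5

Count below 7.1: L = 1; count equal: E = 1; n = 12.
Percentile rank = 100·(1 + 0.5·1)/12 = 100·1.5/12 = 12.5.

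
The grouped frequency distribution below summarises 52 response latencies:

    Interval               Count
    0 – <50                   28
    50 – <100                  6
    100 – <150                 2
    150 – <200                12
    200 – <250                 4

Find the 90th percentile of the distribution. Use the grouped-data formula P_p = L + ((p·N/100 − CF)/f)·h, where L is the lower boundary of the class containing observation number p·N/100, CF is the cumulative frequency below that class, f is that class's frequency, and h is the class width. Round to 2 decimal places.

195.00

N = 52; target position k = 90/100 · 52 = 46.8.
Cumulative frequencies: 28, 34, 36, 48, 52.
Observation 46.8 falls in the class 150 – <200.
L = 150, CF = 36, f = 12, h = 50.
P90 = 150 + ((46.8 − 36)/12)·50 = 150 + 45 = 195.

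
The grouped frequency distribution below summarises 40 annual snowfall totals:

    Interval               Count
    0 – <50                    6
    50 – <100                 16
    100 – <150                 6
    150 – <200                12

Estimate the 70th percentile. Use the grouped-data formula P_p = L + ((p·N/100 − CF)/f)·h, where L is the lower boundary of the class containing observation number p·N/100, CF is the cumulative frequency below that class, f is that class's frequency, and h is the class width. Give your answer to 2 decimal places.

N = 40; target position k = 70/100 · 40 = 28.
Cumulative frequencies: 6, 22, 28, 40.
Observation 28 falls in the class 100 – <150.
L = 100, CF = 22, f = 6, h = 50.
P70 = 100 + ((28 − 22)/6)·50 = 100 + 50 = 150.

150.00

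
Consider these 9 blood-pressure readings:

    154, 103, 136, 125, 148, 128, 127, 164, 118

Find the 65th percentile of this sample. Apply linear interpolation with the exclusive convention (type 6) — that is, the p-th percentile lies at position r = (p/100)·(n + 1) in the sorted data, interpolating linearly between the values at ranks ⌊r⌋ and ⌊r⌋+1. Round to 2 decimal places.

142.00

Sorted: 103, 118, 125, 127, 128, 136, 148, 154, 164.
n = 9.
r = (65/100)·(9 + 1) = 6.5.
Rank 6 is 136 and rank 7 is 148.
Interpolate: 136 + 0.5·(148 − 136) = 136 + 0.5·12 = 142.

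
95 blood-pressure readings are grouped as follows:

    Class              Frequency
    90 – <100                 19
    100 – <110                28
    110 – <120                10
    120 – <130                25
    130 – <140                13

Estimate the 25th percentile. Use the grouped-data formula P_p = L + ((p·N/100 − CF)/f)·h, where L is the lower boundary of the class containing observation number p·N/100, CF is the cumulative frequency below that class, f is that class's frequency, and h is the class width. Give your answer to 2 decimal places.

N = 95; target position k = 25/100 · 95 = 23.75.
Cumulative frequencies: 19, 47, 57, 82, 95.
Observation 23.75 falls in the class 100 – <110.
L = 100, CF = 19, f = 28, h = 10.
P25 = 100 + ((23.75 − 19)/28)·10 = 100 + 1.69643 = 101.696.

101.70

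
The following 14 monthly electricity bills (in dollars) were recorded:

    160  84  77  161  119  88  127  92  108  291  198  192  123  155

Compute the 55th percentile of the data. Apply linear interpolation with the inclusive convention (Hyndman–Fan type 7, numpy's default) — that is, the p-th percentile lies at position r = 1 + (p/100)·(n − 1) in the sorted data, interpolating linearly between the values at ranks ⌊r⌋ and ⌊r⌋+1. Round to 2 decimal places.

Sorted: 77, 84, 88, 92, 108, 119, 123, 127, 155, 160, 161, 192, 198, 291.
n = 14.
r = 1 + (55/100)·(14 − 1) = 1 + 7.15 = 8.15.
Rank 8 is 127 and rank 9 is 155.
Interpolate: 127 + 0.15·(155 − 127) = 127 + 0.15·28 = 131.2.

131.20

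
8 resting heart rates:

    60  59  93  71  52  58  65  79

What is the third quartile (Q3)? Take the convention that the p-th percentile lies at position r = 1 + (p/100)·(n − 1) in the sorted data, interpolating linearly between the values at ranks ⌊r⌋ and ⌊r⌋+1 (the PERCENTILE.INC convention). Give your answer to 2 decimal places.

73.00

Sorted: 52, 58, 59, 60, 65, 71, 79, 93.
n = 8.
r = 1 + (75/100)·(8 − 1) = 1 + 5.25 = 6.25.
Rank 6 is 71 and rank 7 is 79.
Interpolate: 71 + 0.25·(79 − 71) = 71 + 0.25·8 = 73.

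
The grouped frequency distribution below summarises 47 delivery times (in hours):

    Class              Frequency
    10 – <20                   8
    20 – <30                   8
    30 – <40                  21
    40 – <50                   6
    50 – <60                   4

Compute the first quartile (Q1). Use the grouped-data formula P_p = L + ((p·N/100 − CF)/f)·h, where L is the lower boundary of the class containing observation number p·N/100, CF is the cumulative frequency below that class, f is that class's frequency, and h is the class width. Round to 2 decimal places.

24.69

N = 47; target position k = 25/100 · 47 = 11.75.
Cumulative frequencies: 8, 16, 37, 43, 47.
Observation 11.75 falls in the class 20 – <30.
L = 20, CF = 8, f = 8, h = 10.
P25 = 20 + ((11.75 − 8)/8)·10 = 20 + 4.6875 = 24.6875.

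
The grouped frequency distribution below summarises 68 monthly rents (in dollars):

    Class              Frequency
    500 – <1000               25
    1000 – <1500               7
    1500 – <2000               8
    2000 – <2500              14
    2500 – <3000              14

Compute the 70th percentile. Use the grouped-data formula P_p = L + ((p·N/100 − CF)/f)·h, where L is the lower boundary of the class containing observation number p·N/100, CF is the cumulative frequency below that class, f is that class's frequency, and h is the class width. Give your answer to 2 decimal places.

N = 68; target position k = 70/100 · 68 = 47.6.
Cumulative frequencies: 25, 32, 40, 54, 68.
Observation 47.6 falls in the class 2000 – <2500.
L = 2000, CF = 40, f = 14, h = 500.
P70 = 2000 + ((47.6 − 40)/14)·500 = 2000 + 271.429 = 2271.43.

2271.43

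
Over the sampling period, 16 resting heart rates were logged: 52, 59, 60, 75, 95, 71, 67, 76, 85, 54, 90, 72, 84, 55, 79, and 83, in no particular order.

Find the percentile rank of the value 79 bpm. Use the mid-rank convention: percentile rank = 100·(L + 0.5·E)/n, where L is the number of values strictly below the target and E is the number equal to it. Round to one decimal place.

65.6

Sorted: 52, 54, 55, 59, 60, 67, 71, 72, 75, 76, 79, 83, 84, 85, 90, 95.
Count below 79: L = 10; count equal: E = 1; n = 16.
Percentile rank = 100·(10 + 0.5·1)/16 = 100·10.5/16 = 65.62.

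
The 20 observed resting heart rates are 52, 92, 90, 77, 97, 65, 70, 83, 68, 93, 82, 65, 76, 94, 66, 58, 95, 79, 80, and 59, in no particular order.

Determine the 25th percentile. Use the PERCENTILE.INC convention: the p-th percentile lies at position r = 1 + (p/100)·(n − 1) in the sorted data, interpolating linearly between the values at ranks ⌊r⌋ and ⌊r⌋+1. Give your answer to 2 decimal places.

Sorted: 52, 58, 59, 65, 65, 66, 68, 70, 76, 77, 79, 80, 82, 83, 90, 92, 93, 94, 95, 97.
n = 20.
r = 1 + (25/100)·(20 − 1) = 1 + 4.75 = 5.75.
Rank 5 is 65 and rank 6 is 66.
Interpolate: 65 + 0.75·(66 − 65) = 65 + 0.75·1 = 65.75.

65.75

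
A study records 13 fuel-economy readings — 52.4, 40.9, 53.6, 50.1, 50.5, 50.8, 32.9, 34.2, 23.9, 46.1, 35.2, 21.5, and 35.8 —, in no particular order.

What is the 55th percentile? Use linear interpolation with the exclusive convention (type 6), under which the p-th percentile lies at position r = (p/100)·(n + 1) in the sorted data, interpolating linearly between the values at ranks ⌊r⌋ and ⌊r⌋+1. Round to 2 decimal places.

44.54

Sorted: 21.5, 23.9, 32.9, 34.2, 35.2, 35.8, 40.9, 46.1, 50.1, 50.5, 50.8, 52.4, 53.6.
n = 13.
r = (55/100)·(13 + 1) = 7.7.
Rank 7 is 40.9 and rank 8 is 46.1.
Interpolate: 40.9 + 0.7·(46.1 − 40.9) = 40.9 + 0.7·5.2 = 44.54.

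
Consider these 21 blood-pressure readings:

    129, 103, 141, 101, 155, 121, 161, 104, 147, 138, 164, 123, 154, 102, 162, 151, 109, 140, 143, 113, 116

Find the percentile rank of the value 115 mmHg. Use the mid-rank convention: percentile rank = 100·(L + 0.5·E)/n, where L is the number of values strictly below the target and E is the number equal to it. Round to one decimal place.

Sorted: 101, 102, 103, 104, 109, 113, 116, 121, 123, 129, 138, 140, 141, 143, 147, 151, 154, 155, 161, 162, 164.
Count below 115: L = 6; count equal: E = 0; n = 21.
Percentile rank = 100·(6 + 0.5·0)/21 = 100·6/21 = 28.57.

28.6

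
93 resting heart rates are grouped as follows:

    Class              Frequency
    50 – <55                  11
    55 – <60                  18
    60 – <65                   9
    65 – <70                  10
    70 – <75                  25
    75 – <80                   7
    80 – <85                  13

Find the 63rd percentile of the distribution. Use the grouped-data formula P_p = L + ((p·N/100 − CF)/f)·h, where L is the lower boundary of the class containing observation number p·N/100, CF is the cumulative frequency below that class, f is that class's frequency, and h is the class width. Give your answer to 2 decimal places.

72.12

N = 93; target position k = 63/100 · 93 = 58.59.
Cumulative frequencies: 11, 29, 38, 48, 73, 80, 93.
Observation 58.59 falls in the class 70 – <75.
L = 70, CF = 48, f = 25, h = 5.
P63 = 70 + ((58.59 − 48)/25)·5 = 70 + 2.118 = 72.118.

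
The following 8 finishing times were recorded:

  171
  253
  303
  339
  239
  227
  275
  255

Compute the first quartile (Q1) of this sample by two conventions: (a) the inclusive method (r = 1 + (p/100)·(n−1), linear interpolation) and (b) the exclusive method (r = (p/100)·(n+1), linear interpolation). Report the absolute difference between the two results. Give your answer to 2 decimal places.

6.00

Sorted: 171, 227, 239, 253, 255, 275, 303, 339.
n = 8.
(a) r = 2.75; between ranks 2 (227) and 3 (239): 236.
(b) r = 2.25; between ranks 2 (227) and 3 (239): 230.
|236 − 230| = 6.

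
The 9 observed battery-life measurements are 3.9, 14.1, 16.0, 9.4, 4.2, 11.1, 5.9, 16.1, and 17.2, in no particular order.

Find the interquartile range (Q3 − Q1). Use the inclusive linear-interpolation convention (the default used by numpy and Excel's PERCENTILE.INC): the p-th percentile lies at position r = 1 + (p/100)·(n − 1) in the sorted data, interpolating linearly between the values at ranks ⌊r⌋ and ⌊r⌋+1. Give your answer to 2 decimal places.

Sorted: 3.9, 4.2, 5.9, 9.4, 11.1, 14.1, 16.0, 16.1, 17.2.
n = 9.
P25: r = 3 (integer) → 5.9.
P75: r = 7 (integer) → 16.
Difference: 16 − 5.9 = 10.1.

10.10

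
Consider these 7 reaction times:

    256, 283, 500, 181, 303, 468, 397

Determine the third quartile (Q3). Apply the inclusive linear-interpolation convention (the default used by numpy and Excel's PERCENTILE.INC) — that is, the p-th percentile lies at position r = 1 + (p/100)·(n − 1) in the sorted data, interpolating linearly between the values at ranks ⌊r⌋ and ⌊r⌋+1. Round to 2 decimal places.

Sorted: 181, 256, 283, 303, 397, 468, 500.
n = 7.
r = 1 + (75/100)·(7 − 1) = 1 + 4.5 = 5.5.
Rank 5 is 397 and rank 6 is 468.
Interpolate: 397 + 0.5·(468 − 397) = 397 + 0.5·71 = 432.5.

432.50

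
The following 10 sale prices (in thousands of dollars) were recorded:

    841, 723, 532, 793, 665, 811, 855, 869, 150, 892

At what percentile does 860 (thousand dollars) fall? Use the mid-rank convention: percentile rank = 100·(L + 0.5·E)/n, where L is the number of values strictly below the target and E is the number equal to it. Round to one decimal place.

Sorted: 150, 532, 665, 723, 793, 811, 841, 855, 869, 892.
Count below 860: L = 8; count equal: E = 0; n = 10.
Percentile rank = 100·(8 + 0.5·0)/10 = 100·8/10 = 80.

80.0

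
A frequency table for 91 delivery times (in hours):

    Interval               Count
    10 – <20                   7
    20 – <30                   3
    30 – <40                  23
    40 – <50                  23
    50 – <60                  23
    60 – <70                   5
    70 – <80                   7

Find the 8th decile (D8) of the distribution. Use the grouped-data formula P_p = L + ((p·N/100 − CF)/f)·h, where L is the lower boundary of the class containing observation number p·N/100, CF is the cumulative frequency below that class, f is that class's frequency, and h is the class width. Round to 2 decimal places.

N = 91; target position k = 80/100 · 91 = 72.8.
Cumulative frequencies: 7, 10, 33, 56, 79, 84, 91.
Observation 72.8 falls in the class 50 – <60.
L = 50, CF = 56, f = 23, h = 10.
P80 = 50 + ((72.8 − 56)/23)·10 = 50 + 7.30435 = 57.3043.

57.30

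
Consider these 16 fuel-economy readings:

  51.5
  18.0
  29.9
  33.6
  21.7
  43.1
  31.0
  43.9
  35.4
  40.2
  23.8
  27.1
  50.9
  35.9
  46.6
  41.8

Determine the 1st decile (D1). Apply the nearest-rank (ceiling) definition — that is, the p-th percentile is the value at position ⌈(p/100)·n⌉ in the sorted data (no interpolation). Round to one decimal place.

Sorted: 18.0, 21.7, 23.8, 27.1, 29.9, 31.0, 33.6, 35.4, 35.9, 40.2, 41.8, 43.1, 43.9, 46.6, 50.9, 51.5.
n = 16.
Position = ⌈10/100 · 16⌉ = ⌈1.6⌉ = 2.
The value at rank 2 is 21.7.

21.7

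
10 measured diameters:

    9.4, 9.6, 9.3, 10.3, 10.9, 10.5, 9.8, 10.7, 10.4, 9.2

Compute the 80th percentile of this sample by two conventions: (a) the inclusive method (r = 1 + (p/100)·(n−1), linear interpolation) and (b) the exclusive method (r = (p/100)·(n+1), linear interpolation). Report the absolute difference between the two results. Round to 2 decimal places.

Sorted: 9.2, 9.3, 9.4, 9.6, 9.8, 10.3, 10.4, 10.5, 10.7, 10.9.
n = 10.
(a) r = 8.2; between ranks 8 (10.5) and 9 (10.7): 10.54.
(b) r = 8.8; between ranks 8 (10.5) and 9 (10.7): 10.66.
|10.54 − 10.66| = 0.12.

0.12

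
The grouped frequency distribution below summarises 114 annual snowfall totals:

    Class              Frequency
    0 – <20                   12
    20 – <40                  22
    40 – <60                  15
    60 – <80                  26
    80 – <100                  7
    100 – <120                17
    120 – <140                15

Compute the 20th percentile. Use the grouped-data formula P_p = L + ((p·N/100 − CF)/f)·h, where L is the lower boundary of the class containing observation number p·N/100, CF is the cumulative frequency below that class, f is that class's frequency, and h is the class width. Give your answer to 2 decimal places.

N = 114; target position k = 20/100 · 114 = 22.8.
Cumulative frequencies: 12, 34, 49, 75, 82, 99, 114.
Observation 22.8 falls in the class 20 – <40.
L = 20, CF = 12, f = 22, h = 20.
P20 = 20 + ((22.8 − 12)/22)·20 = 20 + 9.81818 = 29.8182.

29.82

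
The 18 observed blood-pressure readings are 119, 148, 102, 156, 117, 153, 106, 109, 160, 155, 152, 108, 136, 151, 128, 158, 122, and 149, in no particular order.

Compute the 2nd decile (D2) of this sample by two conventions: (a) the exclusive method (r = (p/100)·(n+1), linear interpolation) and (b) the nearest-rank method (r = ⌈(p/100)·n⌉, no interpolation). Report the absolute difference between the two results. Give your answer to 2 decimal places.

0.20

Sorted: 102, 106, 108, 109, 117, 119, 122, 128, 136, 148, 149, 151, 152, 153, 155, 156, 158, 160.
n = 18.
(a) r = 3.8; between ranks 3 (108) and 4 (109): 108.8.
(b) the nearest-rank method: rank 4 → 109.
|108.8 − 109| = 0.2.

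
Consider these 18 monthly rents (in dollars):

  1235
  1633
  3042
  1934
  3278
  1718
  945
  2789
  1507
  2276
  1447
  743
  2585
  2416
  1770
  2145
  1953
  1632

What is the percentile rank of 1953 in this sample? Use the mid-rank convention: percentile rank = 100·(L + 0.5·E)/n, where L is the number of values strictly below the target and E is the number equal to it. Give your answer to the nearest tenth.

Sorted: 743, 945, 1235, 1447, 1507, 1632, 1633, 1718, 1770, 1934, 1953, 2145, 2276, 2416, 2585, 2789, 3042, 3278.
Count below 1953: L = 10; count equal: E = 1; n = 18.
Percentile rank = 100·(10 + 0.5·1)/18 = 100·10.5/18 = 58.33.

58.3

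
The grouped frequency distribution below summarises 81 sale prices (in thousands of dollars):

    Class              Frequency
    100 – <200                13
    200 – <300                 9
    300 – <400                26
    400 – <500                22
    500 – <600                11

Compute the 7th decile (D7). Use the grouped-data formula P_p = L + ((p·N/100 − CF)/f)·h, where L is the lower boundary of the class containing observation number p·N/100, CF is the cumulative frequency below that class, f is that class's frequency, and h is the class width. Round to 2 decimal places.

N = 81; target position k = 70/100 · 81 = 56.7.
Cumulative frequencies: 13, 22, 48, 70, 81.
Observation 56.7 falls in the class 400 – <500.
L = 400, CF = 48, f = 22, h = 100.
P70 = 400 + ((56.7 − 48)/22)·100 = 400 + 39.5455 = 439.545.

439.55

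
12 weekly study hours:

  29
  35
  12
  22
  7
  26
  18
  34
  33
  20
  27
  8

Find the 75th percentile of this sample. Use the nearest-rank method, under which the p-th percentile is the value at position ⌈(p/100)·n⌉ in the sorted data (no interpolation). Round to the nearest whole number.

Sorted: 7, 8, 12, 18, 20, 22, 26, 27, 29, 33, 34, 35.
n = 12.
Position = ⌈75/100 · 12⌉ = ⌈9⌉ = 9.
The value at rank 9 is 29.

29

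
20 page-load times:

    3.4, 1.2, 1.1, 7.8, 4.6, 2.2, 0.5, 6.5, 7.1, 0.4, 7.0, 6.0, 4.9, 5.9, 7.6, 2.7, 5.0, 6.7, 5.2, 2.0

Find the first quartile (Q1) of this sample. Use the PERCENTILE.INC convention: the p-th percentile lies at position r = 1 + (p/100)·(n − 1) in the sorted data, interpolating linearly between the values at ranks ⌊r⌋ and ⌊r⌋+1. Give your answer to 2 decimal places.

2.15

Sorted: 0.4, 0.5, 1.1, 1.2, 2.0, 2.2, 2.7, 3.4, 4.6, 4.9, 5.0, 5.2, 5.9, 6.0, 6.5, 6.7, 7.0, 7.1, 7.6, 7.8.
n = 20.
r = 1 + (25/100)·(20 − 1) = 1 + 4.75 = 5.75.
Rank 5 is 2.0 and rank 6 is 2.2.
Interpolate: 2.0 + 0.75·(2.2 − 2.0) = 2.0 + 0.75·0.2 = 2.15.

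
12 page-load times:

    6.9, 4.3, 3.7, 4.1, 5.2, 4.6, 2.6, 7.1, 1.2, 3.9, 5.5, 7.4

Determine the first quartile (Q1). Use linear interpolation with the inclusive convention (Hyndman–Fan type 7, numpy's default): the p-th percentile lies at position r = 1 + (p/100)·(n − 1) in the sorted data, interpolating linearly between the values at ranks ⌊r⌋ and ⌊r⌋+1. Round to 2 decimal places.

3.85

Sorted: 1.2, 2.6, 3.7, 3.9, 4.1, 4.3, 4.6, 5.2, 5.5, 6.9, 7.1, 7.4.
n = 12.
r = 1 + (25/100)·(12 − 1) = 1 + 2.75 = 3.75.
Rank 3 is 3.7 and rank 4 is 3.9.
Interpolate: 3.7 + 0.75·(3.9 − 3.7) = 3.7 + 0.75·0.2 = 3.85.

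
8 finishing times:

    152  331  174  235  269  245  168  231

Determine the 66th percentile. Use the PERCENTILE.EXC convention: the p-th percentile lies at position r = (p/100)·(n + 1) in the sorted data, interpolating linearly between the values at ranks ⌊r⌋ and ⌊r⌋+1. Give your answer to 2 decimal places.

244.40

Sorted: 152, 168, 174, 231, 235, 245, 269, 331.
n = 8.
r = (66/100)·(8 + 1) = 5.94.
Rank 5 is 235 and rank 6 is 245.
Interpolate: 235 + 0.94·(245 − 235) = 235 + 0.94·10 = 244.4.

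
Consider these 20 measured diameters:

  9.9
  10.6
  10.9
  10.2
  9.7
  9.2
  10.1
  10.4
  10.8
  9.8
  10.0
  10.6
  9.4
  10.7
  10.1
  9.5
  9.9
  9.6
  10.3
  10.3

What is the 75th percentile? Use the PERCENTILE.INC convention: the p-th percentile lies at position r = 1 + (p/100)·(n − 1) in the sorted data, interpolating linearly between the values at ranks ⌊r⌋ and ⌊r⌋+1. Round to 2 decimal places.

10.45

Sorted: 9.2, 9.4, 9.5, 9.6, 9.7, 9.8, 9.9, 9.9, 10.0, 10.1, 10.1, 10.2, 10.3, 10.3, 10.4, 10.6, 10.6, 10.7, 10.8, 10.9.
n = 20.
r = 1 + (75/100)·(20 − 1) = 1 + 14.25 = 15.25.
Rank 15 is 10.4 and rank 16 is 10.6.
Interpolate: 10.4 + 0.25·(10.6 − 10.4) = 10.4 + 0.25·0.2 = 10.45.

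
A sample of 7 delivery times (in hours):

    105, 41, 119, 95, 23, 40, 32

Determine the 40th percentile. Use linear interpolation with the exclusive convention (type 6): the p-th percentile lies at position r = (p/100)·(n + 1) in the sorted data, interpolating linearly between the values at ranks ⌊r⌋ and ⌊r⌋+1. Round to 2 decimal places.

40.20

Sorted: 23, 32, 40, 41, 95, 105, 119.
n = 7.
r = (40/100)·(7 + 1) = 3.2.
Rank 3 is 40 and rank 4 is 41.
Interpolate: 40 + 0.2·(41 − 40) = 40 + 0.2·1 = 40.2.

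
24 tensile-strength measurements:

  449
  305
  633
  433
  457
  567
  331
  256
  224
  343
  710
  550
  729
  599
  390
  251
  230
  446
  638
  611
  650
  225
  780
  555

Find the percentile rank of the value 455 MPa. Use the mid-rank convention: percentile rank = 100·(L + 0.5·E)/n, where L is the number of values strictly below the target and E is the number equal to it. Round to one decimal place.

Sorted: 224, 225, 230, 251, 256, 305, 331, 343, 390, 433, 446, 449, 457, 550, 555, 567, 599, 611, 633, 638, 650, 710, 729, 780.
Count below 455: L = 12; count equal: E = 0; n = 24.
Percentile rank = 100·(12 + 0.5·0)/24 = 100·12/24 = 50.

50.0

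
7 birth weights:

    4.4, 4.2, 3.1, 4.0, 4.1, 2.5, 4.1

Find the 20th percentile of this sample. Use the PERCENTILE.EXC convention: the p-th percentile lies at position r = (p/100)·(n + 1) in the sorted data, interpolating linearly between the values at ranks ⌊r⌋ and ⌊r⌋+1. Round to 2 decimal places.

Sorted: 2.5, 3.1, 4.0, 4.1, 4.1, 4.2, 4.4.
n = 7.
r = (20/100)·(7 + 1) = 1.6.
Rank 1 is 2.5 and rank 2 is 3.1.
Interpolate: 2.5 + 0.6·(3.1 − 2.5) = 2.5 + 0.6·0.6 = 2.86.

2.86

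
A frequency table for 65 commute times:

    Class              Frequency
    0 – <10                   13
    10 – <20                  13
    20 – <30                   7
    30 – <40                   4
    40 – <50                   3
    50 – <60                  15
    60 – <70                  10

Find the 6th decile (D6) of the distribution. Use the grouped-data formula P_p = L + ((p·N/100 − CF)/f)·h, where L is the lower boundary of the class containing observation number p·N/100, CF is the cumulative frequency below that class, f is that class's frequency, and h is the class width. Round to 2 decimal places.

46.67

N = 65; target position k = 60/100 · 65 = 39.
Cumulative frequencies: 13, 26, 33, 37, 40, 55, 65.
Observation 39 falls in the class 40 – <50.
L = 40, CF = 37, f = 3, h = 10.
P60 = 40 + ((39 − 37)/3)·10 = 40 + 6.66667 = 46.6667.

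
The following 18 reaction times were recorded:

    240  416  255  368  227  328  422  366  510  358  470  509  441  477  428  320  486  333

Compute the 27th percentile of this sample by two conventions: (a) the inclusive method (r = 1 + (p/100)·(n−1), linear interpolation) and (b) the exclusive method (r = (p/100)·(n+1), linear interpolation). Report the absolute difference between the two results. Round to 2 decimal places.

Sorted: 227, 240, 255, 320, 328, 333, 358, 366, 368, 416, 422, 428, 441, 470, 477, 486, 509, 510.
n = 18.
(a) r = 5.59; between ranks 5 (328) and 6 (333): 330.95.
(b) r = 5.13; between ranks 5 (328) and 6 (333): 328.65.
|330.95 − 328.65| = 2.3.

2.30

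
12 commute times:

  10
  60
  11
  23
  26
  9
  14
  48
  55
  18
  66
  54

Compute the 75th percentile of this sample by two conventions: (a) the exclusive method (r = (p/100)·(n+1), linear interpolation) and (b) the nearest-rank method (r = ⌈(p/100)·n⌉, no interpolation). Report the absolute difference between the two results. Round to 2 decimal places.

0.75

Sorted: 9, 10, 11, 14, 18, 23, 26, 48, 54, 55, 60, 66.
n = 12.
(a) r = 9.75; between ranks 9 (54) and 10 (55): 54.75.
(b) the nearest-rank method: rank 9 → 54.
|54.75 − 54| = 0.75.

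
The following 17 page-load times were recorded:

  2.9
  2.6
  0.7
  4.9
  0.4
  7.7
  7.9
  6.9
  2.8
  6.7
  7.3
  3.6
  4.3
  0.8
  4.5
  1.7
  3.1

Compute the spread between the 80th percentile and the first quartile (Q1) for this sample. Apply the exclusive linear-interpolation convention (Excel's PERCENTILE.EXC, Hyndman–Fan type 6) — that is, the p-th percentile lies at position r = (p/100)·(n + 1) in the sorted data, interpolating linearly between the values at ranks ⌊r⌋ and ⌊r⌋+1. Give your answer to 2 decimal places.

Sorted: 0.4, 0.7, 0.8, 1.7, 2.6, 2.8, 2.9, 3.1, 3.6, 4.3, 4.5, 4.9, 6.7, 6.9, 7.3, 7.7, 7.9.
n = 17.
P25: r = 4.5; ranks 4–5 are 1.7, 2.6; interpolating gives 2.15.
P80: r = 14.4; ranks 14–15 are 6.9, 7.3; interpolating gives 7.06.
Difference: 7.06 − 2.15 = 4.91.

4.91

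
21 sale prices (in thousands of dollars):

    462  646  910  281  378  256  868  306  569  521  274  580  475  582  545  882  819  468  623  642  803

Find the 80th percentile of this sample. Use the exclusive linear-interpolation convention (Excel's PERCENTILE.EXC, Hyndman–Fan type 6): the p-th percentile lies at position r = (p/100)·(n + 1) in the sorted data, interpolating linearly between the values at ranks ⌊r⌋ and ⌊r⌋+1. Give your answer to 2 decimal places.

812.60

Sorted: 256, 274, 281, 306, 378, 462, 468, 475, 521, 545, 569, 580, 582, 623, 642, 646, 803, 819, 868, 882, 910.
n = 21.
r = (80/100)·(21 + 1) = 17.6.
Rank 17 is 803 and rank 18 is 819.
Interpolate: 803 + 0.6·(819 − 803) = 803 + 0.6·16 = 812.6.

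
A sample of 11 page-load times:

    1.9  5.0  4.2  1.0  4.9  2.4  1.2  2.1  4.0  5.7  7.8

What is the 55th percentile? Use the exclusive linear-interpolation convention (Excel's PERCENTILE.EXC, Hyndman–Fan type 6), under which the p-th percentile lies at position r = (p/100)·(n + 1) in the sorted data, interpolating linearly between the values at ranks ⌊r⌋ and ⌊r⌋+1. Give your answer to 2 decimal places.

Sorted: 1.0, 1.2, 1.9, 2.1, 2.4, 4.0, 4.2, 4.9, 5.0, 5.7, 7.8.
n = 11.
r = (55/100)·(11 + 1) = 6.6.
Rank 6 is 4.0 and rank 7 is 4.2.
Interpolate: 4.0 + 0.6·(4.2 − 4.0) = 4.0 + 0.6·0.2 = 4.12.

4.12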